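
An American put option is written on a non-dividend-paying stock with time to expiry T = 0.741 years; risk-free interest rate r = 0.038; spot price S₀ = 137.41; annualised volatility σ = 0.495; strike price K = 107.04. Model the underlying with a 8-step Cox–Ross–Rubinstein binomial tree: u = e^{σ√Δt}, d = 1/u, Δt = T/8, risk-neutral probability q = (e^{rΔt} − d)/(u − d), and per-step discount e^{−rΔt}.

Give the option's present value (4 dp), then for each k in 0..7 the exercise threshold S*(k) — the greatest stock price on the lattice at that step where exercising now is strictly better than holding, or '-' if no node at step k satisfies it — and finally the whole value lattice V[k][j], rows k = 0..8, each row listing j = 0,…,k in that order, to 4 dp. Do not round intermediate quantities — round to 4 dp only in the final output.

Δt=0.09262  u=1.16259  d=0.86015  q=0.47407  discount=0.99649
step 8 (expiry): payoffs max(K−S,0) = 65.8676 51.3907 31.8236 5.3764 0.0000 0.0000 0.0000 0.0000 0.0000
step 7: (k=7,j=0): S=47.8666, (K−S)⁺=59.1734, hold=58.7973 ⇒ V=59.1734 exercise | (k=7,j=1): S=64.6973, (K−S)⁺=42.3427, hold=41.9666 ⇒ V=42.3427 exercise | (k=7,j=2): S=87.4458, (K−S)⁺=19.5942, hold=19.2181 ⇒ V=19.5942 exercise | (k=7,j=3): S=118.1930, (K−S)⁺=0.0000, hold=2.8177 ⇒ V=2.8177 continue | (k=7,j=4): S=159.7515, (K−S)⁺=0.0000, hold=0.0000 ⇒ V=0.0000 continue | (k=7,j=5): S=215.9225, (K−S)⁺=0.0000, hold=0.0000 ⇒ V=0.0000 continue | (k=7,j=6): S=291.8440, (K−S)⁺=0.0000, hold=0.0000 ⇒ V=0.0000 continue | (k=7,j=7): S=394.4607, (K−S)⁺=0.0000, hold=0.0000 ⇒ V=0.0000 continue  boundary S*=87.4458
step 6: (k=6,j=0): S=55.6493, (K−S)⁺=51.3907, hold=51.0146 ⇒ V=51.3907 exercise | (k=6,j=1): S=75.2164, (K−S)⁺=31.8236, hold=31.4475 ⇒ V=31.8236 exercise | (k=6,j=2): S=101.6636, (K−S)⁺=5.3764, hold=11.6001 ⇒ V=11.6001 continue | (k=6,j=3): S=137.4100, (K−S)⁺=0.0000, hold=1.4767 ⇒ V=1.4767 continue | (k=6,j=4): S=185.7254, (K−S)⁺=0.0000, hold=0.0000 ⇒ V=0.0000 continue | (k=6,j=5): S=251.0292, (K−S)⁺=0.0000, hold=0.0000 ⇒ V=0.0000 continue | (k=6,j=6): S=339.2949, (K−S)⁺=0.0000, hold=0.0000 ⇒ V=0.0000 continue  boundary S*=75.2164
step 5: (k=5,j=0): S=64.6973, (K−S)⁺=42.3427, hold=41.9666 ⇒ V=42.3427 exercise | (k=5,j=1): S=87.4458, (K−S)⁺=19.5942, hold=22.1582 ⇒ V=22.1582 continue | (k=5,j=2): S=118.1930, (K−S)⁺=0.0000, hold=6.7771 ⇒ V=6.7771 continue | (k=5,j=3): S=159.7515, (K−S)⁺=0.0000, hold=0.7739 ⇒ V=0.7739 continue | (k=5,j=4): S=215.9225, (K−S)⁺=0.0000, hold=0.0000 ⇒ V=0.0000 continue | (k=5,j=5): S=291.8440, (K−S)⁺=0.0000, hold=0.0000 ⇒ V=0.0000 continue  boundary S*=64.6973
step 4: (k=4,j=0): S=75.2164, (K−S)⁺=31.8236, hold=32.6588 ⇒ V=32.6588 continue | (k=4,j=1): S=101.6636, (K−S)⁺=5.3764, hold=14.8143 ⇒ V=14.8143 continue | (k=4,j=2): S=137.4100, (K−S)⁺=0.0000, hold=3.9174 ⇒ V=3.9174 continue | (k=4,j=3): S=185.7254, (K−S)⁺=0.0000, hold=0.4056 ⇒ V=0.4056 continue | (k=4,j=4): S=251.0292, (K−S)⁺=0.0000, hold=0.0000 ⇒ V=0.0000 continue  boundary S*=-
step 3: (k=3,j=0): S=87.4458, (K−S)⁺=19.5942, hold=24.1143 ⇒ V=24.1143 continue | (k=3,j=1): S=118.1930, (K−S)⁺=0.0000, hold=9.6145 ⇒ V=9.6145 continue | (k=3,j=2): S=159.7515, (K−S)⁺=0.0000, hold=2.2446 ⇒ V=2.2446 continue | (k=3,j=3): S=215.9225, (K−S)⁺=0.0000, hold=0.2126 ⇒ V=0.2126 continue  boundary S*=-
step 2: (k=2,j=0): S=101.6636, (K−S)⁺=5.3764, hold=17.1798 ⇒ V=17.1798 continue | (k=2,j=1): S=137.4100, (K−S)⁺=0.0000, hold=6.0992 ⇒ V=6.0992 continue | (k=2,j=2): S=185.7254, (K−S)⁺=0.0000, hold=1.2768 ⇒ V=1.2768 continue  boundary S*=-
step 1: (k=1,j=0): S=118.1930, (K−S)⁺=0.0000, hold=11.8850 ⇒ V=11.8850 continue | (k=1,j=1): S=159.7515, (K−S)⁺=0.0000, hold=3.7997 ⇒ V=3.7997 continue  boundary S*=-
step 0: (k=0,j=0): S=137.4100, (K−S)⁺=0.0000, hold=8.0237 ⇒ V=8.0237 continue  boundary S*=-

price = 8.0237
boundary = - - - - - 64.6973 75.2164 87.4458
tree:
8.0237
11.8850 3.7997
17.1798 6.0992 1.2768
24.1143 9.6145 2.2446 0.2126
32.6588 14.8143 3.9174 0.4056 0.0000
42.3427 22.1582 6.7771 0.7739 0.0000 0.0000
51.3907 31.8236 11.6001 1.4767 0.0000 0.0000 0.0000
59.1734 42.3427 19.5942 2.8177 0.0000 0.0000 0.0000 0.0000
65.8676 51.3907 31.8236 5.3764 0.0000 0.0000 0.0000 0.0000 0.0000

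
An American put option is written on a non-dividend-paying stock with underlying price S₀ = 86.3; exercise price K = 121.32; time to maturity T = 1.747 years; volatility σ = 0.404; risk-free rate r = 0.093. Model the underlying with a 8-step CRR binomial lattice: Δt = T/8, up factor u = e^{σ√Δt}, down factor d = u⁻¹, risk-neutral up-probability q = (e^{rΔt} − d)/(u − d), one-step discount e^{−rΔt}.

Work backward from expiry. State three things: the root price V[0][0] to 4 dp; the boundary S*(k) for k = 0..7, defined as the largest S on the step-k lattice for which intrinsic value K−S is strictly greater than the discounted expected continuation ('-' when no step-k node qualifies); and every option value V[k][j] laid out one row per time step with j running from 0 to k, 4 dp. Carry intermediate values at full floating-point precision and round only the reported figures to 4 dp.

Δt=0.21838, u=1.20779, d=0.82796, q=0.50696, disc=e^(-rΔt)=0.97990
k=8 terminal: V=max(K-S,0) → 102.2618 93.5188 80.7648 62.1600 35.0200 0.0000 0.0000 0.0000 0.0000
k=7: j=0 S=23.0183 intr=98.3017 cont=95.8627 V=98.3017[EX]; j=1 S=33.5780 intr=87.7420 cont=85.3030 V=87.7420[EX]; j=2 S=48.9821 intr=72.3379 cont=69.8989 V=72.3379[EX]; j=3 S=71.4529 intr=49.8671 cont=47.4281 V=49.8671[EX]; j=4 S=104.2322 intr=17.0878 cont=16.9193 V=17.0878[EX]; j=5 S=152.0493 intr=0.0000 cont=0.0000 V=0.0000[hold]; j=6 S=221.8026 intr=0.0000 cont=0.0000 V=0.0000[hold]; j=7 S=323.5557 intr=0.0000 cont=0.0000 V=0.0000[hold]  S*(7)=104.2322
k=6: j=0 S=27.8012 intr=93.5188 cont=91.0798 V=93.5188[EX]; j=1 S=40.5552 intr=80.7648 cont=78.3258 V=80.7648[EX]; j=2 S=59.1600 intr=62.1600 cont=59.7209 V=62.1600[EX]; j=3 S=86.3000 intr=35.0200 cont=32.5810 V=35.0200[EX]; j=4 S=125.8906 intr=0.0000 cont=8.2556 V=8.2556[hold]; j=5 S=183.6435 intr=0.0000 cont=0.0000 V=0.0000[hold]; j=6 S=267.8908 intr=0.0000 cont=0.0000 V=0.0000[hold]  S*(6)=86.3000
k=5: j=0 S=33.5780 intr=87.7420 cont=85.3030 V=87.7420[EX]; j=1 S=48.9821 intr=72.3379 cont=69.8989 V=72.3379[EX]; j=2 S=71.4529 intr=49.8671 cont=47.4281 V=49.8671[EX]; j=3 S=104.2322 intr=17.0878 cont=21.0204 V=21.0204[hold]; j=4 S=152.0493 intr=0.0000 cont=3.9886 V=3.9886[hold]; j=5 S=221.8026 intr=0.0000 cont=0.0000 V=0.0000[hold]  S*(5)=71.4529
k=4: j=0 S=40.5552 intr=80.7648 cont=78.3258 V=80.7648[EX]; j=1 S=59.1600 intr=62.1600 cont=59.7209 V=62.1600[EX]; j=2 S=86.3000 intr=35.0200 cont=34.5345 V=35.0200[EX]; j=3 S=125.8906 intr=0.0000 cont=12.1370 V=12.1370[hold]; j=4 S=183.6435 intr=0.0000 cont=1.9270 V=1.9270[hold]  S*(4)=86.3000
k=3: j=0 S=48.9821 intr=72.3379 cont=69.8989 V=72.3379[EX]; j=1 S=71.4529 intr=49.8671 cont=47.4281 V=49.8671[EX]; j=2 S=104.2322 intr=17.0878 cont=22.9485 V=22.9485[hold]; j=3 S=152.0493 intr=0.0000 cont=6.8210 V=6.8210[hold]  S*(3)=71.4529
k=2: j=0 S=59.1600 intr=62.1600 cont=59.7209 V=62.1600[EX]; j=1 S=86.3000 intr=35.0200 cont=35.4924 V=35.4924[hold]; j=2 S=125.8906 intr=0.0000 cont=14.4756 V=14.4756[hold]  S*(2)=59.1600
k=1: j=0 S=71.4529 intr=49.8671 cont=47.6628 V=49.8671[EX]; j=1 S=104.2322 intr=17.0878 cont=24.3384 V=24.3384[hold]  S*(1)=71.4529
k=0: j=0 S=86.3000 intr=35.0200 cont=36.1828 V=36.1828[hold]  S*(0)=-

price = 36.1828
boundary = - 71.4529 59.1600 71.4529 86.3000 71.4529 86.3000 104.2322
tree:
36.1828
49.8671 24.3384
62.1600 35.4924 14.4756
72.3379 49.8671 22.9485 6.8210
80.7648 62.1600 35.0200 12.1370 1.9270
87.7420 72.3379 49.8671 21.0204 3.9886 0.0000
93.5188 80.7648 62.1600 35.0200 8.2556 0.0000 0.0000
98.3017 87.7420 72.3379 49.8671 17.0878 0.0000 0.0000 0.0000
102.2618 93.5188 80.7648 62.1600 35.0200 0.0000 0.0000 0.0000 0.0000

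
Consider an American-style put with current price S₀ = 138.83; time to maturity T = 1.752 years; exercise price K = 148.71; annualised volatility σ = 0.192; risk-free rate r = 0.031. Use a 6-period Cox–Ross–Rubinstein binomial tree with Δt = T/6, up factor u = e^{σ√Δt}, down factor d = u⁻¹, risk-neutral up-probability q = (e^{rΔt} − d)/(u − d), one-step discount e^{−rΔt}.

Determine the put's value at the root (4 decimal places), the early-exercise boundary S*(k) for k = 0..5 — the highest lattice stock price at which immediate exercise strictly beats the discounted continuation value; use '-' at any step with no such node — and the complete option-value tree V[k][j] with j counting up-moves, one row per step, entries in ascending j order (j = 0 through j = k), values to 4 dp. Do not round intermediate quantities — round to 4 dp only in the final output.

price = 16.9101
boundary = - - 112.8149 101.6969 112.8149 125.1483
tree:
16.9101
25.1050 9.5763
35.8951 15.4988 4.2299
47.0131 24.1722 7.6947 1.0779
57.0354 35.8951 13.6810 2.2558 0.0000
66.0699 47.0131 23.5617 4.7209 0.0000 0.0000
74.2141 57.0354 35.8951 9.8800 0.0000 0.0000 0.0000

Δt=0.29200  u=1.10932  d=0.90145  q=0.51783  discount=0.99099
step 6 (expiry): payoffs max(K−S,0) = 74.2141 57.0354 35.8951 9.8800 0.0000 0.0000 0.0000
step 5: (k=5,j=0): S=82.6401, (K−S)⁺=66.0699, hold=64.7299 ⇒ V=66.0699 exercise | (k=5,j=1): S=101.6969, (K−S)⁺=47.0131, hold=45.6730 ⇒ V=47.0131 exercise | (k=5,j=2): S=125.1483, (K−S)⁺=23.5617, hold=22.2217 ⇒ V=23.5617 exercise | (k=5,j=3): S=154.0075, (K−S)⁺=0.0000, hold=4.7209 ⇒ V=4.7209 continue | (k=5,j=4): S=189.5217, (K−S)⁺=0.0000, hold=0.0000 ⇒ V=0.0000 continue | (k=5,j=5): S=233.2255, (K−S)⁺=0.0000, hold=0.0000 ⇒ V=0.0000 continue  boundary S*=125.1483
step 4: (k=4,j=0): S=91.6746, (K−S)⁺=57.0354, hold=55.6953 ⇒ V=57.0354 exercise | (k=4,j=1): S=112.8149, (K−S)⁺=35.8951, hold=34.5551 ⇒ V=35.8951 exercise | (k=4,j=2): S=138.8300, (K−S)⁺=9.8800, hold=13.6810 ⇒ V=13.6810 continue | (k=4,j=3): S=170.8443, (K−S)⁺=0.0000, hold=2.2558 ⇒ V=2.2558 continue | (k=4,j=4): S=210.2410, (K−S)⁺=0.0000, hold=0.0000 ⇒ V=0.0000 continue  boundary S*=112.8149
step 3: (k=3,j=0): S=101.6969, (K−S)⁺=47.0131, hold=45.6730 ⇒ V=47.0131 exercise | (k=3,j=1): S=125.1483, (K−S)⁺=23.5617, hold=24.1722 ⇒ V=24.1722 continue | (k=3,j=2): S=154.0075, (K−S)⁺=0.0000, hold=7.6947 ⇒ V=7.6947 continue | (k=3,j=3): S=189.5217, (K−S)⁺=0.0000, hold=1.0779 ⇒ V=1.0779 continue  boundary S*=101.6969
step 2: (k=2,j=0): S=112.8149, (K−S)⁺=35.8951, hold=34.8684 ⇒ V=35.8951 exercise | (k=2,j=1): S=138.8300, (K−S)⁺=9.8800, hold=15.4988 ⇒ V=15.4988 continue | (k=2,j=2): S=170.8443, (K−S)⁺=0.0000, hold=4.2299 ⇒ V=4.2299 continue  boundary S*=112.8149
step 1: (k=1,j=0): S=125.1483, (K−S)⁺=23.5617, hold=25.1050 ⇒ V=25.1050 continue | (k=1,j=1): S=154.0075, (K−S)⁺=0.0000, hold=9.5763 ⇒ V=9.5763 continue  boundary S*=-
step 0: (k=0,j=0): S=138.8300, (K−S)⁺=9.8800, hold=16.9101 ⇒ V=16.9101 continue  boundary S*=-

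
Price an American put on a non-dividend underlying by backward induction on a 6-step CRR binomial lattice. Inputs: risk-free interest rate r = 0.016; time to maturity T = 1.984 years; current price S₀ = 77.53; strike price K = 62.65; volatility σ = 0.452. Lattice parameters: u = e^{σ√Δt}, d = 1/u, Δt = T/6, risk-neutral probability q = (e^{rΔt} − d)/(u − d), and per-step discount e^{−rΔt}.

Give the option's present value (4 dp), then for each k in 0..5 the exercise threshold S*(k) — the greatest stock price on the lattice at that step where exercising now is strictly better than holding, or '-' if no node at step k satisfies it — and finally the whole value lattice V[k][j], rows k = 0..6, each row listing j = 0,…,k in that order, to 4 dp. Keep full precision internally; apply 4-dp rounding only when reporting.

price = 10.7174
boundary = - - - - 27.4125 35.5491
tree:
10.7174
15.2326 5.2244
20.9954 8.2406 1.5320
27.8536 12.7082 2.7774 0.0000
35.2375 18.9939 5.0353 0.0000 0.0000
41.5118 27.1009 9.1285 0.0000 0.0000 0.0000
46.3500 35.2375 16.5491 0.0000 0.0000 0.0000 0.0000

Δt=0.33067, u=1.29682, d=0.77112, q=0.44547, disc=e^(-rΔt)=0.99472
k=6 terminal: V=max(K-S,0) → 46.3500 35.2375 16.5491 0.0000 0.0000 0.0000 0.0000
k=5: j=0 S=21.1382 intr=41.5118 cont=41.1812 V=41.5118[EX]; j=1 S=35.5491 intr=27.1009 cont=26.7703 V=27.1009[EX]; j=2 S=59.7846 intr=2.8654 cont=9.1285 V=9.1285[hold]; j=3 S=100.5426 intr=0.0000 cont=0.0000 V=0.0000[hold]; j=4 S=169.0871 intr=0.0000 cont=0.0000 V=0.0000[hold]; j=5 S=284.3616 intr=0.0000 cont=0.0000 V=0.0000[hold]  S*(5)=35.5491
k=4: j=0 S=27.4125 intr=35.2375 cont=34.9069 V=35.2375[EX]; j=1 S=46.1009 intr=16.5491 cont=18.9939 V=18.9939[hold]; j=2 S=77.5300 intr=0.0000 cont=5.0353 V=5.0353[hold]; j=3 S=130.3858 intr=0.0000 cont=0.0000 V=0.0000[hold]; j=4 S=219.2758 intr=0.0000 cont=0.0000 V=0.0000[hold]  S*(4)=27.4125
k=3: j=0 S=35.5491 intr=27.1009 cont=27.8536 V=27.8536[hold]; j=1 S=59.7846 intr=2.8654 cont=12.7082 V=12.7082[hold]; j=2 S=100.5426 intr=0.0000 cont=2.7774 V=2.7774[hold]; j=3 S=169.0871 intr=0.0000 cont=0.0000 V=0.0000[hold]  S*(3)=-
k=2: j=0 S=46.1009 intr=16.5491 cont=20.9954 V=20.9954[hold]; j=1 S=77.5300 intr=0.0000 cont=8.2406 V=8.2406[hold]; j=2 S=130.3858 intr=0.0000 cont=1.5320 V=1.5320[hold]  S*(2)=-
k=1: j=0 S=59.7846 intr=2.8654 cont=15.2326 V=15.2326[hold]; j=1 S=100.5426 intr=0.0000 cont=5.2244 V=5.2244[hold]  S*(1)=-
k=0: j=0 S=77.5300 intr=0.0000 cont=10.7174 V=10.7174[hold]  S*(0)=-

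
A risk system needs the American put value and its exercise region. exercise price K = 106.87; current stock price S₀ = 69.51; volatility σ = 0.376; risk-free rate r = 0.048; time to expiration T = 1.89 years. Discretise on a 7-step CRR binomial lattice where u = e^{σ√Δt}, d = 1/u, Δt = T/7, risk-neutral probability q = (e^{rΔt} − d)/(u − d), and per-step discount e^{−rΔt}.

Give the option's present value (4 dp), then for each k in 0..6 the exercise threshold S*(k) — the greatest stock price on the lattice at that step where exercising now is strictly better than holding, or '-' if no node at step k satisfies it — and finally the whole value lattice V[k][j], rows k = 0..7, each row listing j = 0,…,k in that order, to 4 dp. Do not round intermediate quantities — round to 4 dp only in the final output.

params: Δt=0.27000 u=1.21577 d=0.82253 q=0.48448 e^(-rΔt)=0.98712
t_7 payoffs: 89.1651 80.7005 68.1892 49.6962 22.3620 0.0000 0.0000 0.0000
t_6: node(6,0) S=21.5251 payoff=85.3449 vs cont=83.9688 → 85.3449 [stop]  node(6,1) S=31.8160 payoff=75.0540 vs cont=73.6779 → 75.0540 [stop]  node(6,2) S=47.0269 payoff=59.8431 vs cont=58.4670 → 59.8431 [stop]  node(6,3) S=69.5100 payoff=37.3600 vs cont=35.9839 → 37.3600 [stop]  node(6,4) S=102.7420 payoff=4.1280 vs cont=11.3796 → 11.3796 [wait]  node(6,5) S=151.8620 payoff=0.0000 vs cont=0.0000 → 0.0000 [wait]  node(6,6) S=224.4656 payoff=0.0000 vs cont=0.0000 → 0.0000 [wait]  ⇒ S*(6)=69.5100
t_5: node(5,0) S=26.1695 payoff=80.7005 vs cont=79.3244 → 80.7005 [stop]  node(5,1) S=38.6808 payoff=68.1892 vs cont=66.8131 → 68.1892 [stop]  node(5,2) S=57.1738 payoff=49.6962 vs cont=48.3201 → 49.6962 [stop]  node(5,3) S=84.5080 payoff=22.3620 vs cont=24.4540 → 24.4540 [wait]  node(5,4) S=124.9104 payoff=0.0000 vs cont=5.7908 → 5.7908 [wait]  node(5,5) S=184.6288 payoff=0.0000 vs cont=0.0000 → 0.0000 [wait]  ⇒ S*(5)=57.1738
t_4: node(4,0) S=31.8160 payoff=75.0540 vs cont=73.6779 → 75.0540 [stop]  node(4,1) S=47.0269 payoff=59.8431 vs cont=58.4670 → 59.8431 [stop]  node(4,2) S=69.5100 payoff=37.3600 vs cont=36.9844 → 37.3600 [stop]  node(4,3) S=102.7420 payoff=4.1280 vs cont=15.2136 → 15.2136 [wait]  node(4,4) S=151.8620 payoff=0.0000 vs cont=2.9468 → 2.9468 [wait]  ⇒ S*(4)=69.5100
t_3: node(3,0) S=38.6808 payoff=68.1892 vs cont=66.8131 → 68.1892 [stop]  node(3,1) S=57.1738 payoff=49.6962 vs cont=48.3201 → 49.6962 [stop]  node(3,2) S=84.5080 payoff=22.3620 vs cont=26.2875 → 26.2875 [wait]  node(3,3) S=124.9104 payoff=0.0000 vs cont=9.1512 → 9.1512 [wait]  ⇒ S*(3)=57.1738
t_2: node(2,0) S=47.0269 payoff=59.8431 vs cont=58.4670 → 59.8431 [stop]  node(2,1) S=69.5100 payoff=37.3600 vs cont=37.8613 → 37.8613 [wait]  node(2,2) S=102.7420 payoff=4.1280 vs cont=17.7537 → 17.7537 [wait]  ⇒ S*(2)=47.0269
t_1: node(1,0) S=57.1738 payoff=49.6962 vs cont=48.5598 → 49.6962 [stop]  node(1,1) S=84.5080 payoff=22.3620 vs cont=27.7574 → 27.7574 [wait]  ⇒ S*(1)=57.1738
t_0: node(0,0) S=69.5100 payoff=37.3600 vs cont=38.5642 → 38.5642 [wait]  ⇒ S*(0)=-

price = 38.5642
boundary = - 57.1738 47.0269 57.1738 69.5100 57.1738 69.5100
tree:
38.5642
49.6962 27.7574
59.8431 37.8613 17.7537
68.1892 49.6962 26.2875 9.1512
75.0540 59.8431 37.3600 15.2136 2.9468
80.7005 68.1892 49.6962 24.4540 5.7908 0.0000
85.3449 75.0540 59.8431 37.3600 11.3796 0.0000 0.0000
89.1651 80.7005 68.1892 49.6962 22.3620 0.0000 0.0000 0.0000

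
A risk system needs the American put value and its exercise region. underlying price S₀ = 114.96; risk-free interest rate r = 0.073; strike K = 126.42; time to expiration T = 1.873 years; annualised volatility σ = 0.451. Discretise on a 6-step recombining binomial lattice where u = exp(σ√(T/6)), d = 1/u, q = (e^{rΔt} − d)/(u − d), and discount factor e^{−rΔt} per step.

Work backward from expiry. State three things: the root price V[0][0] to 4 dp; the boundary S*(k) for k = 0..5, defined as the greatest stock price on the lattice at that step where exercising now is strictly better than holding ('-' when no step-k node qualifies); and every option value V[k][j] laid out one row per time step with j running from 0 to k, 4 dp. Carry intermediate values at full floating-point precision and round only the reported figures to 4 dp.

Δt=0.31217, u=1.28657, d=0.77726, q=0.48259, disc=e^(-rΔt)=0.97747
k=6 terminal: V=max(K-S,0) → 101.0722 84.4626 56.9691 11.4600 0.0000 0.0000 0.0000
k=5: j=0 S=32.6118 intr=93.8082 cont=90.9599 V=93.8082[EX]; j=1 S=53.9813 intr=72.4387 cont=69.5904 V=72.4387[EX]; j=2 S=89.3536 intr=37.0664 cont=34.2180 V=37.0664[EX]; j=3 S=147.9044 intr=0.0000 cont=5.7959 V=5.7959[hold]; j=4 S=244.8218 intr=0.0000 cont=0.0000 V=0.0000[hold]; j=5 S=405.2463 intr=0.0000 cont=0.0000 V=0.0000[hold]  S*(5)=89.3536
k=4: j=0 S=41.9574 intr=84.4626 cont=81.6143 V=84.4626[EX]; j=1 S=69.4509 intr=56.9691 cont=54.1208 V=56.9691[EX]; j=2 S=114.9600 intr=11.4600 cont=21.4804 V=21.4804[hold]; j=3 S=190.2899 intr=0.0000 cont=2.9313 V=2.9313[hold]; j=4 S=314.9812 intr=0.0000 cont=0.0000 V=0.0000[hold]  S*(4)=69.4509
k=3: j=0 S=53.9813 intr=72.4387 cont=69.5904 V=72.4387[EX]; j=1 S=89.3536 intr=37.0664 cont=38.9448 V=38.9448[hold]; j=2 S=147.9044 intr=0.0000 cont=12.2464 V=12.2464[hold]; j=3 S=244.8218 intr=0.0000 cont=1.4825 V=1.4825[hold]  S*(3)=53.9813
k=2: j=0 S=69.4509 intr=56.9691 cont=55.0069 V=56.9691[EX]; j=1 S=114.9600 intr=11.4600 cont=25.4732 V=25.4732[hold]; j=2 S=190.2899 intr=0.0000 cont=6.8930 V=6.8930[hold]  S*(2)=69.4509
k=1: j=0 S=89.3536 intr=37.0664 cont=40.8284 V=40.8284[hold]; j=1 S=147.9044 intr=0.0000 cont=16.1346 V=16.1346[hold]  S*(1)=-
k=0: j=0 S=114.9600 intr=11.4600 cont=28.2600 V=28.2600[hold]  S*(0)=-

price = 28.2600
boundary = - - 69.4509 53.9813 69.4509 89.3536
tree:
28.2600
40.8284 16.1346
56.9691 25.4732 6.8930
72.4387 38.9448 12.2464 1.4825
84.4626 56.9691 21.4804 2.9313 0.0000
93.8082 72.4387 37.0664 5.7959 0.0000 0.0000
101.0722 84.4626 56.9691 11.4600 0.0000 0.0000 0.0000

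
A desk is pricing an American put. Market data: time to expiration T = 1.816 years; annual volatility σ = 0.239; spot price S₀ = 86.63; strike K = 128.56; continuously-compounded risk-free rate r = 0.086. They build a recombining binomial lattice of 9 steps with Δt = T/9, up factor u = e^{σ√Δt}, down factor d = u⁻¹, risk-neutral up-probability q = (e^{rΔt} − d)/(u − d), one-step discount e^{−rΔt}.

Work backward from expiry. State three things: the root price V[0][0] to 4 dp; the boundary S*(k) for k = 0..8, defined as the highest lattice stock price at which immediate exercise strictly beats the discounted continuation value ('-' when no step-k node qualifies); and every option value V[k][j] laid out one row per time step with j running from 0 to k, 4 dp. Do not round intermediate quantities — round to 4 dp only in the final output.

params: Δt=0.20178 u=1.11333 d=0.89820 q=0.55455 e^(-rΔt)=0.98280
t_9 payoffs: 95.5957 87.7005 77.9142 65.7840 50.7486 32.1120 9.0117 0.0000 0.0000 0.0000
t_8: node(8,0) S=36.7002 payoff=91.8598 vs cont=89.6482 → 91.8598 [stop]  node(8,1) S=45.4902 payoff=83.0698 vs cont=80.8581 → 83.0698 [stop]  node(8,2) S=56.3856 payoff=72.1744 vs cont=69.9627 → 72.1744 [stop]  node(8,3) S=69.8905 payoff=58.6695 vs cont=56.4578 → 58.6695 [stop]  node(8,4) S=86.6300 payoff=41.9300 vs cont=39.7184 → 41.9300 [stop]  node(8,5) S=107.3787 payoff=21.1813 vs cont=18.9696 → 21.1813 [stop]  node(8,6) S=133.0970 payoff=0.0000 vs cont=3.9452 → 3.9452 [wait]  node(8,7) S=164.9751 payoff=0.0000 vs cont=0.0000 → 0.0000 [wait]  node(8,8) S=204.4882 payoff=0.0000 vs cont=0.0000 → 0.0000 [wait]  ⇒ S*(8)=107.3787
t_7: node(7,0) S=40.8595 payoff=87.7005 vs cont=85.4888 → 87.7005 [stop]  node(7,1) S=50.6458 payoff=77.9142 vs cont=75.7026 → 77.9142 [stop]  node(7,2) S=62.7760 payoff=65.7840 vs cont=63.5724 → 65.7840 [stop]  node(7,3) S=77.8114 payoff=50.7486 vs cont=48.5369 → 50.7486 [stop]  node(7,4) S=96.4480 payoff=32.1120 vs cont=29.9003 → 32.1120 [stop]  node(7,5) S=119.5483 payoff=9.0117 vs cont=11.4230 → 11.4230 [wait]  node(7,6) S=148.1813 payoff=0.0000 vs cont=1.7271 → 1.7271 [wait]  node(7,7) S=183.6722 payoff=0.0000 vs cont=0.0000 → 0.0000 [wait]  ⇒ S*(7)=96.4480
t_6: node(6,0) S=45.4902 payoff=83.0698 vs cont=80.8581 → 83.0698 [stop]  node(6,1) S=56.3856 payoff=72.1744 vs cont=69.9627 → 72.1744 [stop]  node(6,2) S=69.8905 payoff=58.6695 vs cont=56.4578 → 58.6695 [stop]  node(6,3) S=86.6300 payoff=41.9300 vs cont=39.7184 → 41.9300 [stop]  node(6,4) S=107.3787 payoff=21.1813 vs cont=20.2838 → 21.1813 [stop]  node(6,5) S=133.0970 payoff=0.0000 vs cont=5.9421 → 5.9421 [wait]  node(6,6) S=164.9751 payoff=0.0000 vs cont=0.7561 → 0.7561 [wait]  ⇒ S*(6)=107.3787
t_5: node(5,0) S=50.6458 payoff=77.9142 vs cont=75.7026 → 77.9142 [stop]  node(5,1) S=62.7760 payoff=65.7840 vs cont=63.5724 → 65.7840 [stop]  node(5,2) S=77.8114 payoff=50.7486 vs cont=48.5369 → 50.7486 [stop]  node(5,3) S=96.4480 payoff=32.1120 vs cont=29.9003 → 32.1120 [stop]  node(5,4) S=119.5483 payoff=9.0117 vs cont=12.5113 → 12.5113 [wait]  node(5,5) S=148.1813 payoff=0.0000 vs cont=3.0135 → 3.0135 [wait]  ⇒ S*(5)=96.4480
t_4: node(4,0) S=56.3856 payoff=72.1744 vs cont=69.9627 → 72.1744 [stop]  node(4,1) S=69.8905 payoff=58.6695 vs cont=56.4578 → 58.6695 [stop]  node(4,2) S=86.6300 payoff=41.9300 vs cont=39.7184 → 41.9300 [stop]  node(4,3) S=107.3787 payoff=21.1813 vs cont=20.8770 → 21.1813 [stop]  node(4,4) S=133.0970 payoff=0.0000 vs cont=7.1196 → 7.1196 [wait]  ⇒ S*(4)=107.3787
t_3: node(3,0) S=62.7760 payoff=65.7840 vs cont=63.5724 → 65.7840 [stop]  node(3,1) S=77.8114 payoff=50.7486 vs cont=48.5369 → 50.7486 [stop]  node(3,2) S=96.4480 payoff=32.1120 vs cont=29.9003 → 32.1120 [stop]  node(3,3) S=119.5483 payoff=9.0117 vs cont=13.1531 → 13.1531 [wait]  ⇒ S*(3)=96.4480
t_2: node(2,0) S=69.8905 payoff=58.6695 vs cont=56.4578 → 58.6695 [stop]  node(2,1) S=86.6300 payoff=41.9300 vs cont=39.7184 → 41.9300 [stop]  node(2,2) S=107.3787 payoff=21.1813 vs cont=21.2267 → 21.2267 [wait]  ⇒ S*(2)=86.6300
t_1: node(1,0) S=77.8114 payoff=50.7486 vs cont=48.5369 → 50.7486 [stop]  node(1,1) S=96.4480 payoff=32.1120 vs cont=29.9251 → 32.1120 [stop]  ⇒ S*(1)=96.4480
t_0: node(0,0) S=86.6300 payoff=41.9300 vs cont=39.7184 → 41.9300 [stop]  ⇒ S*(0)=86.6300

price = 41.9300
boundary = 86.6300 96.4480 86.6300 96.4480 107.3787 96.4480 107.3787 96.4480 107.3787
tree:
41.9300
50.7486 32.1120
58.6695 41.9300 21.2267
65.7840 50.7486 32.1120 13.1531
72.1744 58.6695 41.9300 21.1813 7.1196
77.9142 65.7840 50.7486 32.1120 12.5113 3.0135
83.0698 72.1744 58.6695 41.9300 21.1813 5.9421 0.7561
87.7005 77.9142 65.7840 50.7486 32.1120 11.4230 1.7271 0.0000
91.8598 83.0698 72.1744 58.6695 41.9300 21.1813 3.9452 0.0000 0.0000
95.5957 87.7005 77.9142 65.7840 50.7486 32.1120 9.0117 0.0000 0.0000 0.0000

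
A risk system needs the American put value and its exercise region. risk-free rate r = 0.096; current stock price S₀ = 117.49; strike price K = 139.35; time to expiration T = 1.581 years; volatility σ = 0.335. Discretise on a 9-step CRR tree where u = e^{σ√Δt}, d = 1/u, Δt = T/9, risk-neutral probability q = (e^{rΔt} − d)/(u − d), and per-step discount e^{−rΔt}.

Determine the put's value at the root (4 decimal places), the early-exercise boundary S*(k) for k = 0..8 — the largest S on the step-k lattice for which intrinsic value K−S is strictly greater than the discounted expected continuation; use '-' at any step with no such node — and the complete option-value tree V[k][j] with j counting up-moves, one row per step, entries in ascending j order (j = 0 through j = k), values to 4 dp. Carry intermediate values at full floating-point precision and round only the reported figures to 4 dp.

price = 26.0541
boundary = - 102.0993 88.7247 102.0993 88.7247 102.0993 88.7247 102.0993 117.4900
tree:
26.0541
37.2507 16.7804
50.6253 25.4012 9.5338
62.2478 37.2507 15.5163 4.4367
72.3479 50.6253 24.4930 7.9073 1.4443
81.1249 62.2478 37.2507 13.7581 2.8765 0.1969
88.7521 72.3479 50.6253 23.1734 5.6960 0.4219 0.0000
95.3802 81.1249 62.2478 37.2507 11.2033 0.9039 0.0000 0.0000
101.1401 88.7521 72.3479 50.6253 21.8600 1.9366 0.0000 0.0000 0.0000
106.1454 95.3802 81.1249 62.2478 37.2507 4.1493 0.0000 0.0000 0.0000 0.0000

Δt=0.17567, u=1.15074, d=0.86900, q=0.52532, disc=e^(-rΔt)=0.98328
k=9 terminal: V=max(K-S,0) → 106.1454 95.3802 81.1249 62.2478 37.2507 4.1493 0.0000 0.0000 0.0000 0.0000
k=8: j=0 S=38.2099 intr=101.1401 cont=98.8098 V=101.1401[EX]; j=1 S=50.5979 intr=88.7521 cont=86.4218 V=88.7521[EX]; j=2 S=67.0021 intr=72.3479 cont=70.0176 V=72.3479[EX]; j=3 S=88.7247 intr=50.6253 cont=48.2950 V=50.6253[EX]; j=4 S=117.4900 intr=21.8600 cont=19.5297 V=21.8600[EX]; j=5 S=155.5812 intr=0.0000 cont=1.9366 V=1.9366[hold]; j=6 S=206.0218 intr=0.0000 cont=0.0000 V=0.0000[hold]; j=7 S=272.8157 intr=0.0000 cont=0.0000 V=0.0000[hold]; j=8 S=361.2648 intr=0.0000 cont=0.0000 V=0.0000[hold]  S*(8)=117.4900
k=7: j=0 S=43.9698 intr=95.3802 cont=93.0499 V=95.3802[EX]; j=1 S=58.2251 intr=81.1249 cont=78.7946 V=81.1249[EX]; j=2 S=77.1022 intr=62.2478 cont=59.9175 V=62.2478[EX]; j=3 S=102.0993 intr=37.2507 cont=34.9204 V=37.2507[EX]; j=4 S=135.2007 intr=4.1493 cont=11.2033 V=11.2033[hold]; j=5 S=179.0339 intr=0.0000 cont=0.9039 V=0.9039[hold]; j=6 S=237.0780 intr=0.0000 cont=0.0000 V=0.0000[hold]; j=7 S=313.9406 intr=0.0000 cont=0.0000 V=0.0000[hold]  S*(7)=102.0993
k=6: j=0 S=50.5979 intr=88.7521 cont=86.4218 V=88.7521[EX]; j=1 S=67.0021 intr=72.3479 cont=70.0176 V=72.3479[EX]; j=2 S=88.7247 intr=50.6253 cont=48.2950 V=50.6253[EX]; j=3 S=117.4900 intr=21.8600 cont=23.1734 V=23.1734[hold]; j=4 S=155.5812 intr=0.0000 cont=5.6960 V=5.6960[hold]; j=5 S=206.0218 intr=0.0000 cont=0.4219 V=0.4219[hold]; j=6 S=272.8157 intr=0.0000 cont=0.0000 V=0.0000[hold]  S*(6)=88.7247
k=5: j=0 S=58.2251 intr=81.1249 cont=78.7946 V=81.1249[EX]; j=1 S=77.1022 intr=62.2478 cont=59.9175 V=62.2478[EX]; j=2 S=102.0993 intr=37.2507 cont=35.5988 V=37.2507[EX]; j=3 S=135.2007 intr=4.1493 cont=13.7581 V=13.7581[hold]; j=4 S=179.0339 intr=0.0000 cont=2.8765 V=2.8765[hold]; j=5 S=237.0780 intr=0.0000 cont=0.1969 V=0.1969[hold]  S*(5)=102.0993
k=4: j=0 S=67.0021 intr=72.3479 cont=70.0176 V=72.3479[EX]; j=1 S=88.7247 intr=50.6253 cont=48.2950 V=50.6253[EX]; j=2 S=117.4900 intr=21.8600 cont=24.4930 V=24.4930[hold]; j=3 S=155.5812 intr=0.0000 cont=7.9073 V=7.9073[hold]; j=4 S=206.0218 intr=0.0000 cont=1.4443 V=1.4443[hold]  S*(4)=88.7247
k=3: j=0 S=77.1022 intr=62.2478 cont=59.9175 V=62.2478[EX]; j=1 S=102.0993 intr=37.2507 cont=36.2804 V=37.2507[EX]; j=2 S=135.2007 intr=4.1493 cont=15.5163 V=15.5163[hold]; j=3 S=179.0339 intr=0.0000 cont=4.4367 V=4.4367[hold]  S*(3)=102.0993
k=2: j=0 S=88.7247 intr=50.6253 cont=48.2950 V=50.6253[EX]; j=1 S=117.4900 intr=21.8600 cont=25.4012 V=25.4012[hold]; j=2 S=155.5812 intr=0.0000 cont=9.5338 V=9.5338[hold]  S*(2)=88.7247
k=1: j=0 S=102.0993 intr=37.2507 cont=36.7495 V=37.2507[EX]; j=1 S=135.2007 intr=4.1493 cont=16.7804 V=16.7804[hold]  S*(1)=102.0993
k=0: j=0 S=117.4900 intr=21.8600 cont=26.0541 V=26.0541[hold]  S*(0)=-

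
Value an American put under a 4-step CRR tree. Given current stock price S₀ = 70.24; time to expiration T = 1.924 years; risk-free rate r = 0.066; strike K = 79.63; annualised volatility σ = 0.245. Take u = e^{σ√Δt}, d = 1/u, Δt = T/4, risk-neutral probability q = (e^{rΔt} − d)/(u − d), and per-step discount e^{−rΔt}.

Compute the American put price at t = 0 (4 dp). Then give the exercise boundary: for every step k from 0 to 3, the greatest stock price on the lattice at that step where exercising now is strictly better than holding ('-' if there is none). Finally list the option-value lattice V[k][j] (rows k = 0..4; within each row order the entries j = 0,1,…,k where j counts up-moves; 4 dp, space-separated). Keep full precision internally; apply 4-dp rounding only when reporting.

price = 11.8997
boundary = - 59.2639 50.0030 59.2639
tree:
11.8997
20.3661 5.7259
29.6270 11.0165 1.7680
37.4408 20.3661 4.0745 0.0000
44.0335 29.6270 9.3900 0.0000 0.0000

Δt=0.48100  u=1.18521  d=0.84373  q=0.55208  discount=0.96875
step 4 (expiry): payoffs max(K−S,0) = 44.0335 29.6270 9.3900 0.0000 0.0000
step 3: (k=3,j=0): S=42.1892, (K−S)⁺=37.4408, hold=34.9525 ⇒ V=37.4408 exercise | (k=3,j=1): S=59.2639, (K−S)⁺=20.3661, hold=17.8779 ⇒ V=20.3661 exercise | (k=3,j=2): S=83.2490, (K−S)⁺=0.0000, hold=4.0745 ⇒ V=4.0745 continue | (k=3,j=3): S=116.9412, (K−S)⁺=0.0000, hold=0.0000 ⇒ V=0.0000 continue  boundary S*=59.2639
step 2: (k=2,j=0): S=50.0030, (K−S)⁺=29.6270, hold=27.1388 ⇒ V=29.6270 exercise | (k=2,j=1): S=70.2400, (K−S)⁺=9.3900, hold=11.0165 ⇒ V=11.0165 continue | (k=2,j=2): S=98.6673, (K−S)⁺=0.0000, hold=1.7680 ⇒ V=1.7680 continue  boundary S*=50.0030
step 1: (k=1,j=0): S=59.2639, (K−S)⁺=20.3661, hold=18.7478 ⇒ V=20.3661 exercise | (k=1,j=1): S=83.2490, (K−S)⁺=0.0000, hold=5.7259 ⇒ V=5.7259 continue  boundary S*=59.2639
step 0: (k=0,j=0): S=70.2400, (K−S)⁺=9.3900, hold=11.8997 ⇒ V=11.8997 continue  boundary S*=-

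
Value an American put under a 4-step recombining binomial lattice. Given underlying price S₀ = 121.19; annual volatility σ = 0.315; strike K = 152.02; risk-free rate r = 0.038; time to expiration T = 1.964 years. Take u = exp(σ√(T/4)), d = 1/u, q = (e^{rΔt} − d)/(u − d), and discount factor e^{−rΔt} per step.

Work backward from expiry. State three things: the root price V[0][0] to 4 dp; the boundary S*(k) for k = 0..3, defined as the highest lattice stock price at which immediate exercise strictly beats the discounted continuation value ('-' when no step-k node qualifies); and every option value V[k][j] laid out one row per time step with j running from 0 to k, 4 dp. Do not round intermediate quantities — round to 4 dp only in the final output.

params: Δt=0.49100 u=1.24698 d=0.80194 q=0.48736 e^(-rΔt)=0.98151
t_4 payoffs: 101.8980 74.0823 30.8300 0.0000 0.0000
t_3: node(3,0) S=62.5011 payoff=89.5189 vs cont=86.7088 → 89.5189 [stop]  node(3,1) S=97.1868 payoff=54.8332 vs cont=52.0231 → 54.8332 [stop]  node(3,2) S=151.1215 payoff=0.8985 vs cont=15.5126 → 15.5126 [wait]  node(3,3) S=234.9879 payoff=0.0000 vs cont=0.0000 → 0.0000 [wait]  ⇒ S*(3)=97.1868
t_2: node(2,0) S=77.9377 payoff=74.0823 vs cont=71.2722 → 74.0823 [stop]  node(2,1) S=121.1900 payoff=30.8300 vs cont=35.0106 → 35.0106 [wait]  node(2,2) S=188.4456 payoff=0.0000 vs cont=7.8054 → 7.8054 [wait]  ⇒ S*(2)=77.9377
t_1: node(1,0) S=97.1868 payoff=54.8332 vs cont=54.0229 → 54.8332 [stop]  node(1,1) S=151.1215 payoff=0.8985 vs cont=21.3498 → 21.3498 [wait]  ⇒ S*(1)=97.1868
t_0: node(0,0) S=121.1900 payoff=30.8300 vs cont=37.8028 → 37.8028 [wait]  ⇒ S*(0)=-

price = 37.8028
boundary = - 97.1868 77.9377 97.1868
tree:
37.8028
54.8332 21.3498
74.0823 35.0106 7.8054
89.5189 54.8332 15.5126 0.0000
101.8980 74.0823 30.8300 0.0000 0.0000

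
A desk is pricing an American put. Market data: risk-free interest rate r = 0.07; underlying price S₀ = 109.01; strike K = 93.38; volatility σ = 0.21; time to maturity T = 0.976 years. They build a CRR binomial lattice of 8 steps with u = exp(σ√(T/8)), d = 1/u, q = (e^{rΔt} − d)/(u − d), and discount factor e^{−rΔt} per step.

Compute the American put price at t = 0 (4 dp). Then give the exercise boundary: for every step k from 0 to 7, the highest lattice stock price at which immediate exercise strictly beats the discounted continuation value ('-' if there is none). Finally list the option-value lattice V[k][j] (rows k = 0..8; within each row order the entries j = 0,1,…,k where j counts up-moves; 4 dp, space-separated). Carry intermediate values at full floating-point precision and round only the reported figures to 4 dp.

price = 1.5004
boundary = - - - - 81.2914 75.5421 81.2914 87.4782
tree:
1.5004
2.6446 0.5499
4.5437 1.0693 0.1164
7.5624 2.0453 0.2552 0.0000
12.0886 3.8281 0.5596 0.0000 0.0000
17.8379 6.9536 1.2272 0.0000 0.0000 0.0000
23.1805 12.0886 2.6912 0.0000 0.0000 0.0000 0.0000
28.1454 17.8379 5.9018 0.0000 0.0000 0.0000 0.0000 0.0000
32.7590 23.1805 12.0886 0.0000 0.0000 0.0000 0.0000 0.0000 0.0000

params: Δt=0.12200 u=1.07611 d=0.92928 q=0.54008 e^(-rΔt)=0.99150
t_8 payoffs: 32.7590 23.1805 12.0886 0.0000 0.0000 0.0000 0.0000 0.0000 0.0000
t_7: node(7,0) S=65.2346 payoff=28.1454 vs cont=27.3513 → 28.1454 [stop]  node(7,1) S=75.5421 payoff=17.8379 vs cont=17.0438 → 17.8379 [stop]  node(7,2) S=87.4782 payoff=5.9018 vs cont=5.5125 → 5.9018 [stop]  node(7,3) S=101.3003 payoff=0.0000 vs cont=0.0000 → 0.0000 [wait]  node(7,4) S=117.3064 payoff=0.0000 vs cont=0.0000 → 0.0000 [wait]  node(7,5) S=135.8416 payoff=0.0000 vs cont=0.0000 → 0.0000 [wait]  node(7,6) S=157.3054 payoff=0.0000 vs cont=0.0000 → 0.0000 [wait]  node(7,7) S=182.1606 payoff=0.0000 vs cont=0.0000 → 0.0000 [wait]  ⇒ S*(7)=87.4782
t_6: node(6,0) S=70.1995 payoff=23.1805 vs cont=22.3865 → 23.1805 [stop]  node(6,1) S=81.2914 payoff=12.0886 vs cont=11.2945 → 12.0886 [stop]  node(6,2) S=94.1359 payoff=0.0000 vs cont=2.6912 → 2.6912 [wait]  node(6,3) S=109.0100 payoff=0.0000 vs cont=0.0000 → 0.0000 [wait]  node(6,4) S=126.2343 payoff=0.0000 vs cont=0.0000 → 0.0000 [wait]  node(6,5) S=146.1800 payoff=0.0000 vs cont=0.0000 → 0.0000 [wait]  node(6,6) S=169.2774 payoff=0.0000 vs cont=0.0000 → 0.0000 [wait]  ⇒ S*(6)=81.2914
t_5: node(5,0) S=75.5421 payoff=17.8379 vs cont=17.0438 → 17.8379 [stop]  node(5,1) S=87.4782 payoff=5.9018 vs cont=6.9536 → 6.9536 [wait]  node(5,2) S=101.3003 payoff=0.0000 vs cont=1.2272 → 1.2272 [wait]  node(5,3) S=117.3064 payoff=0.0000 vs cont=0.0000 → 0.0000 [wait]  node(5,4) S=135.8416 payoff=0.0000 vs cont=0.0000 → 0.0000 [wait]  node(5,5) S=157.3054 payoff=0.0000 vs cont=0.0000 → 0.0000 [wait]  ⇒ S*(5)=75.5421
t_4: node(4,0) S=81.2914 payoff=12.0886 vs cont=11.8578 → 12.0886 [stop]  node(4,1) S=94.1359 payoff=0.0000 vs cont=3.8281 → 3.8281 [wait]  node(4,2) S=109.0100 payoff=0.0000 vs cont=0.5596 → 0.5596 [wait]  node(4,3) S=126.2343 payoff=0.0000 vs cont=0.0000 → 0.0000 [wait]  node(4,4) S=146.1800 payoff=0.0000 vs cont=0.0000 → 0.0000 [wait]  ⇒ S*(4)=81.2914
t_3: node(3,0) S=87.4782 payoff=5.9018 vs cont=7.5624 → 7.5624 [wait]  node(3,1) S=101.3003 payoff=0.0000 vs cont=2.0453 → 2.0453 [wait]  node(3,2) S=117.3064 payoff=0.0000 vs cont=0.2552 → 0.2552 [wait]  node(3,3) S=135.8416 payoff=0.0000 vs cont=0.0000 → 0.0000 [wait]  ⇒ S*(3)=-
t_2: node(2,0) S=94.1359 payoff=0.0000 vs cont=4.5437 → 4.5437 [wait]  node(2,1) S=109.0100 payoff=0.0000 vs cont=1.0693 → 1.0693 [wait]  node(2,2) S=126.2343 payoff=0.0000 vs cont=0.1164 → 0.1164 [wait]  ⇒ S*(2)=-
t_1: node(1,0) S=101.3003 payoff=0.0000 vs cont=2.6446 → 2.6446 [wait]  node(1,1) S=117.3064 payoff=0.0000 vs cont=0.5499 → 0.5499 [wait]  ⇒ S*(1)=-
t_0: node(0,0) S=109.0100 payoff=0.0000 vs cont=1.5004 → 1.5004 [wait]  ⇒ S*(0)=-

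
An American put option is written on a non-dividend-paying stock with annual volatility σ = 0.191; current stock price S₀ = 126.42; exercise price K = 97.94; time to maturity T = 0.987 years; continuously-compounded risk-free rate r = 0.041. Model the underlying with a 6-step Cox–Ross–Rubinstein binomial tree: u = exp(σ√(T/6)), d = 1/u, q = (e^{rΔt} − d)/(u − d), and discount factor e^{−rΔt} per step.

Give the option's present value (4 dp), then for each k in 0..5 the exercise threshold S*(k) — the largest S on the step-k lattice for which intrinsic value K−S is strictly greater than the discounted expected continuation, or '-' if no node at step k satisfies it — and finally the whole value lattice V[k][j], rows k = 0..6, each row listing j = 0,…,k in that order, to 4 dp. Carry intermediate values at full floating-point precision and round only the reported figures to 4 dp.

price = 0.6047
boundary = - - - - - 85.8220
tree:
0.6047
1.1447 0.1226
2.1365 0.2595 0.0000
3.9162 0.5492 0.0000 0.0000
7.0069 1.1623 0.0000 0.0000 0.0000
12.1180 2.4597 0.0000 0.0000 0.0000 0.0000
18.5154 5.2054 0.0000 0.0000 0.0000 0.0000 0.0000

params: Δt=0.16450 u=1.08055 d=0.92546 q=0.52428 e^(-rΔt)=0.99328
t_6 payoffs: 18.5154 5.2054 0.0000 0.0000 0.0000 0.0000 0.0000
t_5: node(5,0) S=85.8220 payoff=12.1180 vs cont=11.4597 → 12.1180 [stop]  node(5,1) S=100.2041 payoff=0.0000 vs cont=2.4597 → 2.4597 [wait]  node(5,2) S=116.9964 payoff=0.0000 vs cont=0.0000 → 0.0000 [wait]  node(5,3) S=136.6027 payoff=0.0000 vs cont=0.0000 → 0.0000 [wait]  node(5,4) S=159.4947 payoff=0.0000 vs cont=0.0000 → 0.0000 [wait]  node(5,5) S=186.2229 payoff=0.0000 vs cont=0.0000 → 0.0000 [wait]  ⇒ S*(5)=85.8220
t_4: node(4,0) S=92.7346 payoff=5.2054 vs cont=7.0069 → 7.0069 [wait]  node(4,1) S=108.2752 payoff=0.0000 vs cont=1.1623 → 1.1623 [wait]  node(4,2) S=126.4200 payoff=0.0000 vs cont=0.0000 → 0.0000 [wait]  node(4,3) S=147.6056 payoff=0.0000 vs cont=0.0000 → 0.0000 [wait]  node(4,4) S=172.3414 payoff=0.0000 vs cont=0.0000 → 0.0000 [wait]  ⇒ S*(4)=-
t_3: node(3,0) S=100.2041 payoff=0.0000 vs cont=3.9162 → 3.9162 [wait]  node(3,1) S=116.9964 payoff=0.0000 vs cont=0.5492 → 0.5492 [wait]  node(3,2) S=136.6027 payoff=0.0000 vs cont=0.0000 → 0.0000 [wait]  node(3,3) S=159.4947 payoff=0.0000 vs cont=0.0000 → 0.0000 [wait]  ⇒ S*(3)=-
t_2: node(2,0) S=108.2752 payoff=0.0000 vs cont=2.1365 → 2.1365 [wait]  node(2,1) S=126.4200 payoff=0.0000 vs cont=0.2595 → 0.2595 [wait]  node(2,2) S=147.6056 payoff=0.0000 vs cont=0.0000 → 0.0000 [wait]  ⇒ S*(2)=-
t_1: node(1,0) S=116.9964 payoff=0.0000 vs cont=1.1447 → 1.1447 [wait]  node(1,1) S=136.6027 payoff=0.0000 vs cont=0.1226 → 0.1226 [wait]  ⇒ S*(1)=-
t_0: node(0,0) S=126.4200 payoff=0.0000 vs cont=0.6047 → 0.6047 [wait]  ⇒ S*(0)=-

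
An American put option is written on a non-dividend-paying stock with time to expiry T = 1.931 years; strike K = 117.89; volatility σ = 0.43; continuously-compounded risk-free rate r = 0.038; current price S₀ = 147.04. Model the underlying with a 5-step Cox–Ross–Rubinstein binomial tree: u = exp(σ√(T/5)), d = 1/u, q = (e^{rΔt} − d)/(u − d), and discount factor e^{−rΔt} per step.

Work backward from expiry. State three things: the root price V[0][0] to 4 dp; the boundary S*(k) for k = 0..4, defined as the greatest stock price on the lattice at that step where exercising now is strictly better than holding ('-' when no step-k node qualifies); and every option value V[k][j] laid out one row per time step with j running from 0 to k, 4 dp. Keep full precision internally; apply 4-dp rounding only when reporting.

Δt=0.38620  u=1.30633  d=0.76550  q=0.46092  discount=0.98543
step 5 (expiry): payoffs max(K−S,0) = 79.2384 51.9309 5.3306 0.0000 0.0000 0.0000
step 4: (k=4,j=0): S=50.4918, (K−S)⁺=67.3982, hold=65.6807 ⇒ V=67.3982 exercise | (k=4,j=1): S=86.1645, (K−S)⁺=31.7255, hold=30.0081 ⇒ V=31.7255 exercise | (k=4,j=2): S=147.0400, (K−S)⁺=0.0000, hold=2.8317 ⇒ V=2.8317 continue | (k=4,j=3): S=250.9244, (K−S)⁺=0.0000, hold=0.0000 ⇒ V=0.0000 continue | (k=4,j=4): S=428.2035, (K−S)⁺=0.0000, hold=0.0000 ⇒ V=0.0000 continue  boundary S*=86.1645
step 3: (k=3,j=0): S=65.9591, (K−S)⁺=51.9309, hold=50.2135 ⇒ V=51.9309 exercise | (k=3,j=1): S=112.5594, (K−S)⁺=5.3306, hold=18.1395 ⇒ V=18.1395 continue | (k=3,j=2): S=192.0831, (K−S)⁺=0.0000, hold=1.5043 ⇒ V=1.5043 continue | (k=3,j=3): S=327.7906, (K−S)⁺=0.0000, hold=0.0000 ⇒ V=0.0000 continue  boundary S*=65.9591
step 2: (k=2,j=0): S=86.1645, (K−S)⁺=31.7255, hold=35.8260 ⇒ V=35.8260 continue | (k=2,j=1): S=147.0400, (K−S)⁺=0.0000, hold=10.3194 ⇒ V=10.3194 continue | (k=2,j=2): S=250.9244, (K−S)⁺=0.0000, hold=0.7991 ⇒ V=0.7991 continue  boundary S*=-
step 1: (k=1,j=0): S=112.5594, (K−S)⁺=5.3306, hold=23.7187 ⇒ V=23.7187 continue | (k=1,j=1): S=192.0831, (K−S)⁺=0.0000, hold=5.8448 ⇒ V=5.8448 continue  boundary S*=-
step 0: (k=0,j=0): S=147.0400, (K−S)⁺=0.0000, hold=15.2547 ⇒ V=15.2547 continue  boundary S*=-

price = 15.2547
boundary = - - - 65.9591 86.1645
tree:
15.2547
23.7187 5.8448
35.8260 10.3194 0.7991
51.9309 18.1395 1.5043 0.0000
67.3982 31.7255 2.8317 0.0000 0.0000
79.2384 51.9309 5.3306 0.0000 0.0000 0.0000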